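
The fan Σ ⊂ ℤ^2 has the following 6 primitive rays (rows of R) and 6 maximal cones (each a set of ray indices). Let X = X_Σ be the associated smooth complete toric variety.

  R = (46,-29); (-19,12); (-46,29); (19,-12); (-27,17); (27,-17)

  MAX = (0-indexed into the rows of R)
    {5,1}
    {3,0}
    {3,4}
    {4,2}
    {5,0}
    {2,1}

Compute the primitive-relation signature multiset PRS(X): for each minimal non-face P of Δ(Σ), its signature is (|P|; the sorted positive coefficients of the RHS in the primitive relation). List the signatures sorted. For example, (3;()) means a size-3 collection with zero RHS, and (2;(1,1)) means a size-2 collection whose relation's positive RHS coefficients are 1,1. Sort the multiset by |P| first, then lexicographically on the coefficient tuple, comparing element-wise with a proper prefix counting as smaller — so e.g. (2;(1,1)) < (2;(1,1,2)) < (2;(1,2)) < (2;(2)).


The 9 primitive collections of Σ (r=6, n=2):

  • {0,2}:  v_{0} + v_{2} = 0 ; sig = (2;())
  • {1,3}:  v_{1} + v_{3} = 0 ; sig = (2;())
  • {4,5}:  v_{4} + v_{5} = 0 ; sig = (2;())
  • {0,1}:  v_{0} + v_{1} = v_{5} ; sig = (2;(1))
  • {0,4}:  v_{0} + v_{4} = v_{3} ; sig = (2;(1))
  • {1,4}:  v_{1} + v_{4} = v_{2} ; sig = (2;(1))
  • {2,3}:  v_{2} + v_{3} = v_{4} ; sig = (2;(1))
  • {2,5}:  v_{2} + v_{5} = v_{1} ; sig = (2;(1))
  • {3,5}:  v_{3} + v_{5} = v_{0} ; sig = (2;(1))

Signatures (|P|; sorted positive RHS coefficients), sorted:
[(2;()), (2;()), (2;()), (2;(1)), (2;(1)), (2;(1)), (2;(1)), (2;(1)), (2;(1))]


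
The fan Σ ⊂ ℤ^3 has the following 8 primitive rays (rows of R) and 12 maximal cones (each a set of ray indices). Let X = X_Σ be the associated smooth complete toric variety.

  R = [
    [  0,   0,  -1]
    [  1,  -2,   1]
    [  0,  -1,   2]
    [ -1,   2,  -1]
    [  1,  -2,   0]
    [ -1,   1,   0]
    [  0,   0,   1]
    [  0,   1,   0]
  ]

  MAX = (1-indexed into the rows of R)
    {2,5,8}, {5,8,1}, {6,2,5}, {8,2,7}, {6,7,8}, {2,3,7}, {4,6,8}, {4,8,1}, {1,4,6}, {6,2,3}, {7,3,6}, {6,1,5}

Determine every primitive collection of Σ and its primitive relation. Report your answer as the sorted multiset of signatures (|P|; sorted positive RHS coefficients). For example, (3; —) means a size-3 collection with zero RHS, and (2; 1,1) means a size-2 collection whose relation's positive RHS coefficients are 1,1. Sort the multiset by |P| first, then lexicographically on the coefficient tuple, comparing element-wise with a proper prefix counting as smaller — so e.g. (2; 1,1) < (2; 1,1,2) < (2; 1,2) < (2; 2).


14 collections generate NE(X_Σ); each relation:

  P = {1,7}:  v_{1} + v_{7} = 0 — sig = (2; —)
  P = {2,4}:  v_{2} + v_{4} = 0 — sig = (2; —)
  P = {1,2}:  v_{1} + v_{2} = v_{5} — sig = (2; 1)
  P = {4,5}:  v_{4} + v_{5} = v_{1} — sig = (2; 1)
  P = {5,7}:  v_{5} + v_{7} = v_{2} — sig = (2; 1)
  P = {1,3}:  v_{1} + v_{3} = v_{2} + v_{6} — sig = (2; 1,1)
  P = {3,4}:  v_{3} + v_{4} = v_{6} + v_{7} — sig = (2; 1,1)
  P = {4,7}:  v_{4} + v_{7} = v_{6} + v_{8} — sig = (2; 1,1)
  P = {3,5}:  v_{3} + v_{5} = 2·v_{2} + v_{6} — sig = (2; 1,2)
  P = {3,8}:  v_{3} + v_{8} = 2·v_{7} — sig = (2; 2)
  P = {5,6,8}:  v_{5} + v_{6} + v_{8} = 0 — sig = (3; —)
  P = {1,6,8}:  v_{1} + v_{6} + v_{8} = v_{4} — sig = (3; 1)
  P = {2,6,7}:  v_{2} + v_{6} + v_{7} = v_{3} — sig = (3; 1)
  P = {2,6,8}:  v_{2} + v_{6} + v_{8} = v_{7} — sig = (3; 1)

Sorted signature multiset PRS(X):
[(2; —), (2; —), (2; 1), (2; 1), (2; 1), (2; 1,1), (2; 1,1), (2; 1,1), (2; 1,2), (2; 2), (3; —), (3; 1), (3; 1), (3; 1)]


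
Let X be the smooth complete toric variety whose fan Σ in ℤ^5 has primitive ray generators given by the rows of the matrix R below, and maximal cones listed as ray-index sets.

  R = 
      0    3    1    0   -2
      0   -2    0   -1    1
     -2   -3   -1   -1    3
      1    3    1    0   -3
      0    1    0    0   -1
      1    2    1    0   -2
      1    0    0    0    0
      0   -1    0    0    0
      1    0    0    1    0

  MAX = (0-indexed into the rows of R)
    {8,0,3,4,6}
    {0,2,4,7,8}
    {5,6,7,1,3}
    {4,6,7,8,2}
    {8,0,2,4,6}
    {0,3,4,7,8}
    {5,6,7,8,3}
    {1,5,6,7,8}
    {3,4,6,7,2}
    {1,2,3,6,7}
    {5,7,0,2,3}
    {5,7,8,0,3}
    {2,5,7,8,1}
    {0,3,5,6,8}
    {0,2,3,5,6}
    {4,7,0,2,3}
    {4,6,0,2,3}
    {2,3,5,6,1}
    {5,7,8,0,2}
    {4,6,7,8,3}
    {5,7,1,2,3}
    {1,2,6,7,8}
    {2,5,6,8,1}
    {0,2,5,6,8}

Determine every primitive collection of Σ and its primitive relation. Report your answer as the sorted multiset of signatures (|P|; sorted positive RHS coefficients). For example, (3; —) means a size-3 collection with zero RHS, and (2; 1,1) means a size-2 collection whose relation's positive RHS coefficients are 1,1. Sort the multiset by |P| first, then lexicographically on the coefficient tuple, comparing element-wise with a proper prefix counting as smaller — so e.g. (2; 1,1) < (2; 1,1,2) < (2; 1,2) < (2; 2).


7 collections generate NE(X_Σ); each relation:

  • {4,5}:  v_{4} + v_{5} = v_{3} ; sig = (2; 1)
  • {1,4}:  v_{1} + v_{4} = v_{2} + v_{3} + v_{6} + v_{7} ; sig = (2; 1,1,1,1)
  • {0,1}:  v_{0} + v_{1} = v_{2} + 2·v_{5} ; sig = (2; 1,2)
  • {2,3,8}:  v_{2} + v_{3} + v_{8} = 0 ; sig = (3; —)
  • {0,6,7}:  v_{0} + v_{6} + v_{7} = v_{5} ; sig = (3; 1)
  • {1,3,8}:  v_{1} + v_{3} + v_{8} = v_{5} + v_{6} + v_{7} ; sig = (3; 1,1,1)
  • {2,5,6,7}:  v_{2} + v_{5} + v_{6} + v_{7} = v_{1} ; sig = (4; 1)

Sorted signature multiset PRS(X):
{ (2; 1),  (2; 1,1,1,1),  (2; 1,2),  (3; —),  (3; 1),  (3; 1,1,1),  (4; 1) }


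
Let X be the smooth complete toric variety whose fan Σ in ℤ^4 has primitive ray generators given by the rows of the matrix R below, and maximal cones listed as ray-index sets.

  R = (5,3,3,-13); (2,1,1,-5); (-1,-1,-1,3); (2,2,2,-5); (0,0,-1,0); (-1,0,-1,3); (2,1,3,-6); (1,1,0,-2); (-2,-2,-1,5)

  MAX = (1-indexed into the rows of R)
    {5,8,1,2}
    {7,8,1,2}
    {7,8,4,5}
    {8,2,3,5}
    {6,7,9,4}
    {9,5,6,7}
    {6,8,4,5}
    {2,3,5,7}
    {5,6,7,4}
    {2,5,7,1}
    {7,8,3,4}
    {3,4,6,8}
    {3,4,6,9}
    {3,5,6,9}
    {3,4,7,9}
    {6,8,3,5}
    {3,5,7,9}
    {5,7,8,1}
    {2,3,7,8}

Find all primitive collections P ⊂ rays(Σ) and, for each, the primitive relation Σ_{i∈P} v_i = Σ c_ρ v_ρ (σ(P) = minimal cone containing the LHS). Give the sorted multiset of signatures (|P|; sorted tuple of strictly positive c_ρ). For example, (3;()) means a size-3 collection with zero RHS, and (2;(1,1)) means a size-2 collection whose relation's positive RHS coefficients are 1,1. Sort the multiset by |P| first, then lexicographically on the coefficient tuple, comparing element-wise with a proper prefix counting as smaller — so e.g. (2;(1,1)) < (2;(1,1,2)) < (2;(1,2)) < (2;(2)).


14 minimal non-faces of Δ(Σ) (on 9 rays):

  • {2,6}:  v_{2} + v_{6} = v_{8} — sig = (2;(1))
  • {8,9}:  v_{8} + v_{9} = v_{3} — sig = (2;(1))
  • {1,9}:  v_{1} + v_{9} = v_{2} + v_{3} + v_{5} + v_{7} — sig = (2;(1,1,1,1))
  • {1,6}:  v_{1} + v_{6} = v_{5} + v_{7} + 2·v_{8} — sig = (2;(1,1,2))
  • {2,9}:  v_{2} + v_{9} = 2·v_{3} + v_{5} + v_{7} — sig = (2;(1,1,2))
  • {2,4}:  v_{2} + v_{4} = v_{7} + 2·v_{8} — sig = (2;(1,2))
  • {1,4}:  v_{1} + v_{4} = v_{5} + 2·v_{7} + 3·v_{8} — sig = (2;(1,2,3))
  • {1,3}:  v_{1} + v_{3} = 2·v_{2} — sig = (2;(2))
  • {4,5,9}:  v_{4} + v_{5} + v_{9} = 0 — sig = (3;())
  • {3,4,5}:  v_{3} + v_{4} + v_{5} = v_{8} — sig = (3;(1))
  • {6,7,8}:  v_{6} + v_{7} + v_{8} = v_{4} — sig = (3;(1))
  • {3,6,7}:  v_{3} + v_{6} + v_{7} = v_{4} + v_{9} — sig = (3;(1,1))
  • {2,5,7,8}:  v_{2} + v_{5} + v_{7} + v_{8} = v_{1} — sig = (4;(1))
  • {3,5,7,8}:  v_{3} + v_{5} + v_{7} + v_{8} = v_{2} — sig = (4;(1))

so the primitive-relation signature multiset is
    (2;(1))
    (2;(1))
    (2;(1,1,1,1))
    (2;(1,1,2))
    (2;(1,1,2))
    (2;(1,2))
    (2;(1,2,3))
    (2;(2))
    (3;())
    (3;(1))
    (3;(1))
    (3;(1,1))
    (4;(1))
    (4;(1))


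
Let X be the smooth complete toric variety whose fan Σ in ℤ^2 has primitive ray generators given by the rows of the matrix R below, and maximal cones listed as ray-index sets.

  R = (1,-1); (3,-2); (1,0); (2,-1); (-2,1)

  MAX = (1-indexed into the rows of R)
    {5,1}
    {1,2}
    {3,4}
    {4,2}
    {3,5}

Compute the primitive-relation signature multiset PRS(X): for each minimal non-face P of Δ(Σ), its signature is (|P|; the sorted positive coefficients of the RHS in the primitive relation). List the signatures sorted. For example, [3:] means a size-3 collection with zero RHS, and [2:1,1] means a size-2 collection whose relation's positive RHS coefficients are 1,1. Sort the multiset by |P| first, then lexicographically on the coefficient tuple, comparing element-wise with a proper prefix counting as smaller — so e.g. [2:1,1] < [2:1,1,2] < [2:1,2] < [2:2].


Δ(Σ) — 5 vertices, 5 min non-faces:

  P = {4,5}:  v_{4} + v_{5} = 0  →  sig = [2:]
  P = {1,3}:  v_{1} + v_{3} = v_{4}  →  sig = [2:1]
  P = {1,4}:  v_{1} + v_{4} = v_{2}  →  sig = [2:1]
  P = {2,5}:  v_{2} + v_{5} = v_{1}  →  sig = [2:1]
  P = {2,3}:  v_{2} + v_{3} = 2·v_{4}  →  sig = [2:2]

Signatures (|P|; sorted positive RHS coefficients), sorted:
{ [2:],  [2:1] ×3,  [2:2] }


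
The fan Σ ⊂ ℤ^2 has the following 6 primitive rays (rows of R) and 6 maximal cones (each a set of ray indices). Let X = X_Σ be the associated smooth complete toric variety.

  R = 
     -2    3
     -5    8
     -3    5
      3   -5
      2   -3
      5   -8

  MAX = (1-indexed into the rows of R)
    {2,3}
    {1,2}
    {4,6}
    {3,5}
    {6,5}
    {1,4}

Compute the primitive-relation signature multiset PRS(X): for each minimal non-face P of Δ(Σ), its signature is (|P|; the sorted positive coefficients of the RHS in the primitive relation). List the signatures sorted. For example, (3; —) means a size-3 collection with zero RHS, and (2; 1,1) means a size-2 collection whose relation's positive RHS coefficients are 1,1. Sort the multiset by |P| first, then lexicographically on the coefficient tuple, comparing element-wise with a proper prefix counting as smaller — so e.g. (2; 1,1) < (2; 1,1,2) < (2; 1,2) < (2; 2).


Σ has 9 primitive collections:

  {1,5}:  v_{1} + v_{5} = 0  ⇒ sig = (2; —)
  {2,6}:  v_{2} + v_{6} = 0  ⇒ sig = (2; —)
  {3,4}:  v_{3} + v_{4} = 0  ⇒ sig = (2; —)
  {1,3}:  v_{1} + v_{3} = v_{2}  ⇒ sig = (2; 1)
  {1,6}:  v_{1} + v_{6} = v_{4}  ⇒ sig = (2; 1)
  {2,4}:  v_{2} + v_{4} = v_{1}  ⇒ sig = (2; 1)
  {2,5}:  v_{2} + v_{5} = v_{3}  ⇒ sig = (2; 1)
  {3,6}:  v_{3} + v_{6} = v_{5}  ⇒ sig = (2; 1)
  {4,5}:  v_{4} + v_{5} = v_{6}  ⇒ sig = (2; 1)

Sorted signature multiset PRS(X):
    (2; —)
    (2; —)
    (2; —)
    (2; 1)
    (2; 1)
    (2; 1)
    (2; 1)
    (2; 1)
    (2; 1)


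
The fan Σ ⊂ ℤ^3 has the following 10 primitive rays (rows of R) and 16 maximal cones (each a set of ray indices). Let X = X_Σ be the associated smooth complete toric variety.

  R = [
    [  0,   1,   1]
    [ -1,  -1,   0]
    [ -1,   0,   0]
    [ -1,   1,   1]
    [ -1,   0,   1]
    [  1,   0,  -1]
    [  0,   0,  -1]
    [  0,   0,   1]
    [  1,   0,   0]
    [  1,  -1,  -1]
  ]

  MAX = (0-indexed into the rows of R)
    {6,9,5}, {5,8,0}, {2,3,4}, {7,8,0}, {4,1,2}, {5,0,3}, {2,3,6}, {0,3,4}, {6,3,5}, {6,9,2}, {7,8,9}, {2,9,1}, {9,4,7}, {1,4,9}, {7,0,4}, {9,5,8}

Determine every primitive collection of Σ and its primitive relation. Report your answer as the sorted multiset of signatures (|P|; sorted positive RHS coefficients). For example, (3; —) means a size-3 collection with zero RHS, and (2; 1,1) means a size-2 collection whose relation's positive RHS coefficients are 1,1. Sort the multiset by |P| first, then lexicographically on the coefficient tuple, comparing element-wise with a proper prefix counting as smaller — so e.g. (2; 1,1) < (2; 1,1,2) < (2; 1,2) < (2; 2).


The 22 primitive collections of Σ (r=10, n=3):

  {2,8}:  v_{2} + v_{8} = 0  so sig = (2; —)
  {3,9}:  v_{3} + v_{9} = 0  so sig = (2; —)
  {4,5}:  v_{4} + v_{5} = 0  so sig = (2; —)
  {6,7}:  v_{6} + v_{7} = 0  so sig = (2; —)
  {0,1}:  v_{0} + v_{1} = v_{4}  so sig = (2; 1)
  {0,2}:  v_{0} + v_{2} = v_{3}  so sig = (2; 1)
  {0,9}:  v_{0} + v_{9} = v_{8}  so sig = (2; 1)
  {2,5}:  v_{2} + v_{5} = v_{6}  so sig = (2; 1)
  {2,7}:  v_{2} + v_{7} = v_{4}  so sig = (2; 1)
  {3,8}:  v_{3} + v_{8} = v_{0}  so sig = (2; 1)
  {4,6}:  v_{4} + v_{6} = v_{2}  so sig = (2; 1)
  {4,8}:  v_{4} + v_{8} = v_{7}  so sig = (2; 1)
  {5,7}:  v_{5} + v_{7} = v_{8}  so sig = (2; 1)
  {6,8}:  v_{6} + v_{8} = v_{5}  so sig = (2; 1)
  {0,6}:  v_{0} + v_{6} = v_{3} + v_{5}  so sig = (2; 1,1)
  {1,3}:  v_{1} + v_{3} = v_{2} + v_{4}  so sig = (2; 1,1)
  {1,5}:  v_{1} + v_{5} = v_{2} + v_{9}  so sig = (2; 1,1)
  {1,8}:  v_{1} + v_{8} = v_{4} + v_{9}  so sig = (2; 1,1)
  {3,7}:  v_{3} + v_{7} = v_{0} + v_{4}  so sig = (2; 1,1)
  {1,6}:  v_{1} + v_{6} = 2·v_{2} + v_{9}  so sig = (2; 1,2)
  {1,7}:  v_{1} + v_{7} = 2·v_{4} + v_{9}  so sig = (2; 1,2)
  {2,4,9}:  v_{2} + v_{4} + v_{9} = v_{1}  so sig = (3; 1)

so the primitive-relation signature multiset is
    (2; —)
    (2; —)
    (2; —)
    (2; —)
    (2; 1)
    (2; 1)
    (2; 1)
    (2; 1)
    (2; 1)
    (2; 1)
    (2; 1)
    (2; 1)
    (2; 1)
    (2; 1)
    (2; 1,1)
    (2; 1,1)
    (2; 1,1)
    (2; 1,1)
    (2; 1,1)
    (2; 1,2)
    (2; 1,2)
    (3; 1)


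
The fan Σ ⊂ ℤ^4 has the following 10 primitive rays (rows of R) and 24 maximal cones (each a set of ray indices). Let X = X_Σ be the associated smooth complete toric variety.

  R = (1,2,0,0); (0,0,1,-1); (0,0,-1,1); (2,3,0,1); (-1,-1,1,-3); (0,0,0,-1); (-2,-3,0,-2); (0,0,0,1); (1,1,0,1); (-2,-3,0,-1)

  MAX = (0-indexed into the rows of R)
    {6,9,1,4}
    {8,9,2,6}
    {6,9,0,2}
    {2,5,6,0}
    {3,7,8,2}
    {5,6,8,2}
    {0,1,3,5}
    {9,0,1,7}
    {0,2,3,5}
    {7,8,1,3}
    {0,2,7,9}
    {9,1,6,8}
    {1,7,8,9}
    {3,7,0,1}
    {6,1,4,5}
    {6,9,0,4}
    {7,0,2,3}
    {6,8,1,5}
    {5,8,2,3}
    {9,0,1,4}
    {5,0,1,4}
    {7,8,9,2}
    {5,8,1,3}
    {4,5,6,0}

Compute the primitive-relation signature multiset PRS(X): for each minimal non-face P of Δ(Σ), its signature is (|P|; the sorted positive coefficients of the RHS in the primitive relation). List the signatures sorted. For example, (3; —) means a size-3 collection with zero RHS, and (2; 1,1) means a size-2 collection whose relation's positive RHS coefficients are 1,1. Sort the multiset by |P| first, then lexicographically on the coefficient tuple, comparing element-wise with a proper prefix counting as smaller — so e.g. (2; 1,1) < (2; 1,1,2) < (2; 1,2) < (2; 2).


Minimal non-faces — 12 found among 10 rays, 24 max cones:

  {1,2}:  v_{1} + v_{2} = 0  ⟹  sig = (2; —)
  {3,9}:  v_{3} + v_{9} = 0  ⟹  sig = (2; —)
  {5,7}:  v_{5} + v_{7} = 0  ⟹  sig = (2; —)
  {0,8}:  v_{0} + v_{8} = v_{3}  ⟹  sig = (2; 1)
  {3,6}:  v_{3} + v_{6} = v_{5}  ⟹  sig = (2; 1)
  {5,9}:  v_{5} + v_{9} = v_{6}  ⟹  sig = (2; 1)
  {6,7}:  v_{6} + v_{7} = v_{9}  ⟹  sig = (2; 1)
  {2,4}:  v_{2} + v_{4} = v_{0} + v_{6}  ⟹  sig = (2; 1,1)
  {4,8}:  v_{4} + v_{8} = v_{1} + v_{5}  ⟹  sig = (2; 1,1)
  {3,4}:  v_{3} + v_{4} = v_{0} + v_{1} + v_{5}  ⟹  sig = (2; 1,1,1)
  {4,7}:  v_{4} + v_{7} = v_{0} + v_{1} + v_{9}  ⟹  sig = (2; 1,1,1)
  {0,1,6}:  v_{0} + v_{1} + v_{6} = v_{4}  ⟹  sig = (3; 1)

Sorted signature multiset PRS(X):
{ (2; —) ×3,  (2; 1) ×4,  (2; 1,1) ×2,  (2; 1,1,1) ×2,  (3; 1) }


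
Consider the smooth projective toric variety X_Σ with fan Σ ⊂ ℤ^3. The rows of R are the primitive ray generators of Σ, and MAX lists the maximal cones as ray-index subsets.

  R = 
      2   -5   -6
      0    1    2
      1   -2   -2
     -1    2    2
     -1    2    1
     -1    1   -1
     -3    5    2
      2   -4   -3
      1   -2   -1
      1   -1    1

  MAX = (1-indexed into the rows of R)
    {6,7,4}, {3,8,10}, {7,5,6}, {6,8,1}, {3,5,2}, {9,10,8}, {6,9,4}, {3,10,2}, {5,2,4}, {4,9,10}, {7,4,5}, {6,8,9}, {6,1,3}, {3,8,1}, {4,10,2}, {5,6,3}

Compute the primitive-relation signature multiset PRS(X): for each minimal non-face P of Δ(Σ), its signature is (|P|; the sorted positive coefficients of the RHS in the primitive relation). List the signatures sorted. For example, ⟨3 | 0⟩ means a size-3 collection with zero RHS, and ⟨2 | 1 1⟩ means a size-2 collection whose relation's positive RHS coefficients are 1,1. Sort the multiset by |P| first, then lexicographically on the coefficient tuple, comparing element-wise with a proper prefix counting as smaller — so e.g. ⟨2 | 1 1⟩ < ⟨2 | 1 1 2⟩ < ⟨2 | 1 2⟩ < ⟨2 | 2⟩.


The 23 primitive collections of Σ (r=10, n=3):

  • {3,4}:  v_{3} + v_{4} = 0  ⇒ sig = ⟨2 | 0⟩
  • {5,9}:  v_{5} + v_{9} = 0  ⇒ sig = ⟨2 | 0⟩
  • {6,10}:  v_{6} + v_{10} = 0  ⇒ sig = ⟨2 | 0⟩
  • {2,6}:  v_{2} + v_{6} = v_{5}  ⇒ sig = ⟨2 | 1⟩
  • {2,9}:  v_{2} + v_{9} = v_{10}  ⇒ sig = ⟨2 | 1⟩
  • {3,9}:  v_{3} + v_{9} = v_{8}  ⇒ sig = ⟨2 | 1⟩
  • {4,8}:  v_{4} + v_{8} = v_{9}  ⇒ sig = ⟨2 | 1⟩
  • {5,8}:  v_{5} + v_{8} = v_{3}  ⇒ sig = ⟨2 | 1⟩
  • {5,10}:  v_{5} + v_{10} = v_{2}  ⇒ sig = ⟨2 | 1⟩
  • {7,8}:  v_{7} + v_{8} = v_{6}  ⇒ sig = ⟨2 | 1⟩
  • {1,4}:  v_{1} + v_{4} = v_{6} + v_{8}  ⇒ sig = ⟨2 | 1 1⟩
  • {1,10}:  v_{1} + v_{10} = v_{3} + v_{8}  ⇒ sig = ⟨2 | 1 1⟩
  • {2,8}:  v_{2} + v_{8} = v_{3} + v_{10}  ⇒ sig = ⟨2 | 1 1⟩
  • {3,7}:  v_{3} + v_{7} = v_{5} + v_{6}  ⇒ sig = ⟨2 | 1 1⟩
  • {7,9}:  v_{7} + v_{9} = v_{4} + v_{6}  ⇒ sig = ⟨2 | 1 1⟩
  • {7,10}:  v_{7} + v_{10} = v_{4} + v_{5}  ⇒ sig = ⟨2 | 1 1⟩
  • {1,5}:  v_{1} + v_{5} = 2·v_{3} + v_{6}  ⇒ sig = ⟨2 | 1 2⟩
  • {1,7}:  v_{1} + v_{7} = v_{3} + 2·v_{6}  ⇒ sig = ⟨2 | 1 2⟩
  • {1,9}:  v_{1} + v_{9} = v_{6} + 2·v_{8}  ⇒ sig = ⟨2 | 1 2⟩
  • {2,7}:  v_{2} + v_{7} = v_{4} + 2·v_{5}  ⇒ sig = ⟨2 | 1 2⟩
  • {1,2}:  v_{1} + v_{2} = 2·v_{3}  ⇒ sig = ⟨2 | 2⟩
  • {3,6,8}:  v_{3} + v_{6} + v_{8} = v_{1}  ⇒ sig = ⟨3 | 1⟩
  • {4,5,6}:  v_{4} + v_{5} + v_{6} = v_{7}  ⇒ sig = ⟨3 | 1⟩

so the primitive-relation signature multiset is
{ ⟨2 | 0⟩ ×3,  ⟨2 | 1⟩ ×7,  ⟨2 | 1 1⟩ ×6,  ⟨2 | 1 2⟩ ×4,  ⟨2 | 2⟩,  ⟨3 | 1⟩ ×2 }


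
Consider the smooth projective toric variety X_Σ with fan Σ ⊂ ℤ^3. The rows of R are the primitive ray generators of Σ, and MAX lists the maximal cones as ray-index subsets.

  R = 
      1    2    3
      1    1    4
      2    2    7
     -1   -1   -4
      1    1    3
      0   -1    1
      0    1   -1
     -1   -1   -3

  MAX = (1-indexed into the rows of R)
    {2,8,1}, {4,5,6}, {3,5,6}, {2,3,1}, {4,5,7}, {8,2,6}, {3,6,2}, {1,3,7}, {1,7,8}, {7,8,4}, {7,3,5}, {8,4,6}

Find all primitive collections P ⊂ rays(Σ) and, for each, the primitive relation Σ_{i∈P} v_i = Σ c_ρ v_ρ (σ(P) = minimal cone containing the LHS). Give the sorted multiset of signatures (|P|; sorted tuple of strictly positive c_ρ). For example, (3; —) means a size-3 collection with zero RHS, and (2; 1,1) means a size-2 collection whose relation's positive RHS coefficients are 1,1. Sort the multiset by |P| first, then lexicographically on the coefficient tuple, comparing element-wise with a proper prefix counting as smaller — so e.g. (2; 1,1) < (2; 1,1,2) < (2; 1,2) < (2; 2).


Σ has 10 primitive collections:

  P = {2,4}:  v_{2} + v_{4} = 0  so sig = (2; —)
  P = {5,8}:  v_{5} + v_{8} = 0  so sig = (2; —)
  P = {6,7}:  v_{6} + v_{7} = 0  so sig = (2; —)
  P = {1,4}:  v_{1} + v_{4} = v_{7}  so sig = (2; 1)
  P = {1,6}:  v_{1} + v_{6} = v_{2}  so sig = (2; 1)
  P = {2,5}:  v_{2} + v_{5} = v_{3}  so sig = (2; 1)
  P = {2,7}:  v_{2} + v_{7} = v_{1}  so sig = (2; 1)
  P = {3,4}:  v_{3} + v_{4} = v_{5}  so sig = (2; 1)
  P = {3,8}:  v_{3} + v_{8} = v_{2}  so sig = (2; 1)
  P = {1,5}:  v_{1} + v_{5} = v_{3} + v_{7}  so sig = (2; 1,1)

Hence PRS(X_Σ) =
    |P|=2: 10 collections, coeffs (), (), (), (1), (1), (1), (1), (1), (1), (1,1)


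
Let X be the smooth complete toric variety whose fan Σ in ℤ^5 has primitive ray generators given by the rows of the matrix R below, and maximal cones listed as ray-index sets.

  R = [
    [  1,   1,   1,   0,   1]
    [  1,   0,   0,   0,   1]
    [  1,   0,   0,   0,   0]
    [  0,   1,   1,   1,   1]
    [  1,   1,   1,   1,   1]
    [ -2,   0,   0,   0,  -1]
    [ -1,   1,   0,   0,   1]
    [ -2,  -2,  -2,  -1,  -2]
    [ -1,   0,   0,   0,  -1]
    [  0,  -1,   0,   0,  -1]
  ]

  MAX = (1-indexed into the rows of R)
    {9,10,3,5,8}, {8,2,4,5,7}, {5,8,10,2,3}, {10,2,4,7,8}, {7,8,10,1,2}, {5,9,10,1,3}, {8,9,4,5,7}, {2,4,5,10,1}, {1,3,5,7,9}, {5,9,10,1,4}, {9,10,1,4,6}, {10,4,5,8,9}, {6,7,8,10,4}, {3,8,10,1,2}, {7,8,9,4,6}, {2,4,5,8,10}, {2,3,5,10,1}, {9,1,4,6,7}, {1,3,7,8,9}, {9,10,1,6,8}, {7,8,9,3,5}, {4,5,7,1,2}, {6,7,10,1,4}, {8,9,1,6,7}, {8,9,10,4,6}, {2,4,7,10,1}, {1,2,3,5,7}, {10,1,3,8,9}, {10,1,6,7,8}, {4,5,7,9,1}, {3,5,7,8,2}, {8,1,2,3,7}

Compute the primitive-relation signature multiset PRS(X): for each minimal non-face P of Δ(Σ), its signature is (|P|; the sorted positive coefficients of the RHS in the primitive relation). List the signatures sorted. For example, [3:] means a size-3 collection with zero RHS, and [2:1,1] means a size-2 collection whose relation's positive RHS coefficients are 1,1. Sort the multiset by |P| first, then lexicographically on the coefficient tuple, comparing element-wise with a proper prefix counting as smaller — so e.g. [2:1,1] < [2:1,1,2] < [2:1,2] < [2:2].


10 minimal non-faces of Δ(Σ) (on 10 rays):

  {2,9}:  v_{2} + v_{9} = 0 ; sig = [2:]
  {3,4}:  v_{3} + v_{4} = v_{5} ; sig = [2:1]
  {3,6}:  v_{3} + v_{6} = v_{9} ; sig = [2:1]
  {2,6}:  v_{2} + v_{6} = v_{7} + v_{10} ; sig = [2:1,1]
  {5,6}:  v_{5} + v_{6} = v_{4} + v_{9} ; sig = [2:1,1]
  {1,5,8}:  v_{1} + v_{5} + v_{8} = 0 ; sig = [3:]
  {3,7,10}:  v_{3} + v_{7} + v_{10} = 0 ; sig = [3:]
  {5,7,10}:  v_{5} + v_{7} + v_{10} = v_{4} ; sig = [3:1]
  {7,9,10}:  v_{7} + v_{9} + v_{10} = v_{6} ; sig = [3:1]
  {1,4,8}:  v_{1} + v_{4} + v_{8} = v_{7} + v_{10} ; sig = [3:1,1]

Signatures (|P|; sorted positive RHS coefficients), sorted:
    |P|=2: 5 collections, coeffs (), (1), (1), (1,1), (1,1)
    |P|=3: 5 collections, coeffs (), (), (1), (1), (1,1)


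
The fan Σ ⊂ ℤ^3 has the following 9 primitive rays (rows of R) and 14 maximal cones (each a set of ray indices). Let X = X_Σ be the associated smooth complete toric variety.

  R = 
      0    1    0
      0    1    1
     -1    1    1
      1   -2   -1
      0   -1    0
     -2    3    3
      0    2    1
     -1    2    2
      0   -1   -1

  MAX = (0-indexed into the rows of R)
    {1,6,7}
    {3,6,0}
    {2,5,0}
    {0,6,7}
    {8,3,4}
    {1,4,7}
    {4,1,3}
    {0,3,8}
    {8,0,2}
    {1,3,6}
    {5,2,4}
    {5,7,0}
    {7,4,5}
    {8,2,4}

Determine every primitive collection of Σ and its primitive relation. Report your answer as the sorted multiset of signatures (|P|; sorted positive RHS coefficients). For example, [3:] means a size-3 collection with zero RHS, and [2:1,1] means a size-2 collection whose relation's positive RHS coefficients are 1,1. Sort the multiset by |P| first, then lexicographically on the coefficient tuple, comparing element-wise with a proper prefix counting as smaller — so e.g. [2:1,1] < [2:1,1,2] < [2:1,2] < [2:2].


Minimal non-faces — 15 found among 9 rays, 14 max cones:

  • {0,4}:  v_{0} + v_{4} = 0  ⇒ sig = [2:]
  • {1,8}:  v_{1} + v_{8} = 0  ⇒ sig = [2:]
  • {0,1}:  v_{0} + v_{1} = v_{6}  ⇒ sig = [2:1]
  • {1,2}:  v_{1} + v_{2} = v_{7}  ⇒ sig = [2:1]
  • {2,3}:  v_{2} + v_{3} = v_{4}  ⇒ sig = [2:1]
  • {2,7}:  v_{2} + v_{7} = v_{5}  ⇒ sig = [2:1]
  • {4,6}:  v_{4} + v_{6} = v_{1}  ⇒ sig = [2:1]
  • {6,8}:  v_{6} + v_{8} = v_{0}  ⇒ sig = [2:1]
  • {7,8}:  v_{7} + v_{8} = v_{2}  ⇒ sig = [2:1]
  • {2,6}:  v_{2} + v_{6} = v_{0} + v_{7}  ⇒ sig = [2:1,1]
  • {3,5}:  v_{3} + v_{5} = v_{4} + v_{7}  ⇒ sig = [2:1,1]
  • {3,7}:  v_{3} + v_{7} = v_{1} + v_{4}  ⇒ sig = [2:1,1]
  • {5,6}:  v_{5} + v_{6} = v_{0} + 2·v_{7}  ⇒ sig = [2:1,2]
  • {1,5}:  v_{1} + v_{5} = 2·v_{7}  ⇒ sig = [2:2]
  • {5,8}:  v_{5} + v_{8} = 2·v_{2}  ⇒ sig = [2:2]

Sorted signature multiset PRS(X):
    |P|=2: 15 collections, coeffs (), (), (1), (1), (1), (1), (1), (1), (1), (1,1), (1,1), (1,1), (1,2), (2), (2)


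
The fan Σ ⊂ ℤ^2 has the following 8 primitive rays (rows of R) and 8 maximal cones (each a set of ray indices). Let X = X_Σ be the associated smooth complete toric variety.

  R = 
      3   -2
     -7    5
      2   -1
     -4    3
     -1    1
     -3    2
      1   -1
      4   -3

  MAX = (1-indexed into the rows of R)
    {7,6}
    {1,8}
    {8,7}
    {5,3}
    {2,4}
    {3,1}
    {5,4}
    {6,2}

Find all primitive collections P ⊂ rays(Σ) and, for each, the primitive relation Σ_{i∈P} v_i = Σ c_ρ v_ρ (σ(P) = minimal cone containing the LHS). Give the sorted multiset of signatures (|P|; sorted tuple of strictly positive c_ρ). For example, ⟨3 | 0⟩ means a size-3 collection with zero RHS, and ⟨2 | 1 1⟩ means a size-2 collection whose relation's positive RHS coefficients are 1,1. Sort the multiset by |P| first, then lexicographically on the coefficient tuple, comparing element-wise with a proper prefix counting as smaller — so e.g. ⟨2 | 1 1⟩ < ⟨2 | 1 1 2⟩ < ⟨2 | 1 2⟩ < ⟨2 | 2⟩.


20 collections generate NE(X_Σ); each relation:

  P = {1,6}:  v_{1} + v_{6} = 0 — sig = ⟨2 | 0⟩
  P = {4,8}:  v_{4} + v_{8} = 0 — sig = ⟨2 | 0⟩
  P = {5,7}:  v_{5} + v_{7} = 0 — sig = ⟨2 | 0⟩
  P = {1,2}:  v_{1} + v_{2} = v_{4} — sig = ⟨2 | 1⟩
  P = {1,4}:  v_{1} + v_{4} = v_{5} — sig = ⟨2 | 1⟩
  P = {1,5}:  v_{1} + v_{5} = v_{3} — sig = ⟨2 | 1⟩
  P = {1,7}:  v_{1} + v_{7} = v_{8} — sig = ⟨2 | 1⟩
  P = {2,8}:  v_{2} + v_{8} = v_{6} — sig = ⟨2 | 1⟩
  P = {3,6}:  v_{3} + v_{6} = v_{5} — sig = ⟨2 | 1⟩
  P = {3,7}:  v_{3} + v_{7} = v_{1} — sig = ⟨2 | 1⟩
  P = {4,6}:  v_{4} + v_{6} = v_{2} — sig = ⟨2 | 1⟩
  P = {4,7}:  v_{4} + v_{7} = v_{6} — sig = ⟨2 | 1⟩
  P = {5,6}:  v_{5} + v_{6} = v_{4} — sig = ⟨2 | 1⟩
  P = {5,8}:  v_{5} + v_{8} = v_{1} — sig = ⟨2 | 1⟩
  P = {6,8}:  v_{6} + v_{8} = v_{7} — sig = ⟨2 | 1⟩
  P = {2,3}:  v_{2} + v_{3} = v_{4} + v_{5} — sig = ⟨2 | 1 1⟩
  P = {2,5}:  v_{2} + v_{5} = 2·v_{4} — sig = ⟨2 | 2⟩
  P = {2,7}:  v_{2} + v_{7} = 2·v_{6} — sig = ⟨2 | 2⟩
  P = {3,4}:  v_{3} + v_{4} = 2·v_{5} — sig = ⟨2 | 2⟩
  P = {3,8}:  v_{3} + v_{8} = 2·v_{1} — sig = ⟨2 | 2⟩

so the primitive-relation signature multiset is
    |P|=2: 20 collections, coeffs (), (), (), (1), (1), (1), (1), (1), (1), (1), (1), (1), (1), (1), (1), (1,1), (2), (2), (2), (2)


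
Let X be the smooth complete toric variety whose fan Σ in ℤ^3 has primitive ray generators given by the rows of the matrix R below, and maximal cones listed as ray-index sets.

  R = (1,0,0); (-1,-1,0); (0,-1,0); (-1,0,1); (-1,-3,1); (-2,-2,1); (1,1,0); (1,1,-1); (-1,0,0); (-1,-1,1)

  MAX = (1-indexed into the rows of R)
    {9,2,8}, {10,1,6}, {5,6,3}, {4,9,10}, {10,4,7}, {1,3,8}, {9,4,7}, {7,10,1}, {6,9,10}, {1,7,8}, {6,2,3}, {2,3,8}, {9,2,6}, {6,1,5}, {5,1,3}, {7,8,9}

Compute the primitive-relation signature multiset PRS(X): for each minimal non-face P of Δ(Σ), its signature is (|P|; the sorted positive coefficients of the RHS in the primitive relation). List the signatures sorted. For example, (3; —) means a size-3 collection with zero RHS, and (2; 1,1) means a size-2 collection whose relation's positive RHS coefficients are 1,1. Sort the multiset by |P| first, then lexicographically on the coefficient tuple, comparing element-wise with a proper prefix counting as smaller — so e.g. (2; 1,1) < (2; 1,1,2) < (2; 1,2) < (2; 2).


Σ has 23 primitive collections:

  P = {1,9}:  v_{1} + v_{9} = 0  ⇒ sig = (2; —)
  P = {2,7}:  v_{2} + v_{7} = 0  ⇒ sig = (2; —)
  P = {8,10}:  v_{8} + v_{10} = 0  ⇒ sig = (2; —)
  P = {1,2}:  v_{1} + v_{2} = v_{3}  ⇒ sig = (2; 1)
  P = {2,10}:  v_{2} + v_{10} = v_{6}  ⇒ sig = (2; 1)
  P = {3,4}:  v_{3} + v_{4} = v_{10}  ⇒ sig = (2; 1)
  P = {3,7}:  v_{3} + v_{7} = v_{1}  ⇒ sig = (2; 1)
  P = {3,9}:  v_{3} + v_{9} = v_{2}  ⇒ sig = (2; 1)
  P = {6,7}:  v_{6} + v_{7} = v_{10}  ⇒ sig = (2; 1)
  P = {6,8}:  v_{6} + v_{8} = v_{2}  ⇒ sig = (2; 1)
  P = {1,4}:  v_{1} + v_{4} = v_{7} + v_{10}  ⇒ sig = (2; 1,1)
  P = {2,4}:  v_{2} + v_{4} = v_{9} + v_{10}  ⇒ sig = (2; 1,1)
  P = {3,10}:  v_{3} + v_{10} = v_{1} + v_{6}  ⇒ sig = (2; 1,1)
  P = {4,8}:  v_{4} + v_{8} = v_{7} + v_{9}  ⇒ sig = (2; 1,1)
  P = {5,9}:  v_{5} + v_{9} = v_{3} + v_{6}  ⇒ sig = (2; 1,1)
  P = {4,5}:  v_{4} + v_{5} = v_{1} + v_{6} + v_{10}  ⇒ sig = (2; 1,1,1)
  P = {2,5}:  v_{2} + v_{5} = 2·v_{3} + v_{6}  ⇒ sig = (2; 1,2)
  P = {4,6}:  v_{4} + v_{6} = v_{9} + 2·v_{10}  ⇒ sig = (2; 1,2)
  P = {5,7}:  v_{5} + v_{7} = 2·v_{1} + v_{6}  ⇒ sig = (2; 1,2)
  P = {5,8}:  v_{5} + v_{8} = 2·v_{3}  ⇒ sig = (2; 2)
  P = {5,10}:  v_{5} + v_{10} = 2·v_{1} + 2·v_{6}  ⇒ sig = (2; 2,2)
  P = {1,3,6}:  v_{1} + v_{3} + v_{6} = v_{5}  ⇒ sig = (3; 1)
  P = {7,9,10}:  v_{7} + v_{9} + v_{10} = v_{4}  ⇒ sig = (3; 1)

Signatures (|P|; sorted positive RHS coefficients), sorted:
    |P|=2: 21 collections, coeffs (), (), (), (1), (1), (1), (1), (1), (1), (1), (1,1), (1,1), (1,1), (1,1), (1,1), (1,1,1), (1,2), (1,2), (1,2), (2), (2,2)
    |P|=3: 2 collections, coeffs (1), (1)


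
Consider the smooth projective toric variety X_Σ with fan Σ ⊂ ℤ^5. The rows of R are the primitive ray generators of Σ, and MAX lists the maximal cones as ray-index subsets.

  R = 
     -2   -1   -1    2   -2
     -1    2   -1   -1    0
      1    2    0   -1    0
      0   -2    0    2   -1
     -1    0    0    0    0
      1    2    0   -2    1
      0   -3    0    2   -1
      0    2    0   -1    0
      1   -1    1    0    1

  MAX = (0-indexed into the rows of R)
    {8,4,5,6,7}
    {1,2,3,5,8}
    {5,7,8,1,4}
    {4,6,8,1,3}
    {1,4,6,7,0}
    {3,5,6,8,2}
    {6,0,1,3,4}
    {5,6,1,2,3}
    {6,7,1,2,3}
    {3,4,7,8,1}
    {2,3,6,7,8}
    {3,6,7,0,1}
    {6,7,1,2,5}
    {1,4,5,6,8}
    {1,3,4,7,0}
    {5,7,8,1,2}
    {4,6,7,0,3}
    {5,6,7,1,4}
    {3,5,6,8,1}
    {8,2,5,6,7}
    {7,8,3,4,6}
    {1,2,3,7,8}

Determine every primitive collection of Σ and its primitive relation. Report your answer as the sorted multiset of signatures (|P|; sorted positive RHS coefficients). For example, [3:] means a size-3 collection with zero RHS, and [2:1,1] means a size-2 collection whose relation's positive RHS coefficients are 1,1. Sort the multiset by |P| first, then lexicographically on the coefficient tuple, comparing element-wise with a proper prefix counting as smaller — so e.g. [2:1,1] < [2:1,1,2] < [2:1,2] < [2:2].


9 minimal non-faces of Δ(Σ) (on 9 rays):

  P={2,4}:  v_{2} + v_{4} = v_{7}  so sig = [2:1]
  P={0,8}:  v_{0} + v_{8} = v_{3} + v_{4}  so sig = [2:1,1]
  P={0,5}:  v_{0} + v_{5} = v_{1} + v_{6} + v_{7}  so sig = [2:1,1,1]
  P={0,2}:  v_{0} + v_{2} = v_{1} + v_{3} + v_{6} + 2·v_{7}  so sig = [2:1,1,1,2]
  P={3,4,5}:  v_{3} + v_{4} + v_{5} = 0  so sig = [3:]
  P={3,5,7}:  v_{3} + v_{5} + v_{7} = v_{2}  so sig = [3:1]
  P={1,6,7,8}:  v_{1} + v_{6} + v_{7} + v_{8} = 0  so sig = [4:]
  P={1,2,6,8}:  v_{1} + v_{2} + v_{6} + v_{8} = v_{3} + v_{5}  so sig = [4:1,1]
  P={1,3,4,6,7}:  v_{1} + v_{3} + v_{4} + v_{6} + v_{7} = v_{0}  so sig = [5:1]

Signatures (|P|; sorted positive RHS coefficients), sorted:
    [2:1]
    [2:1,1]
    [2:1,1,1]
    [2:1,1,1,2]
    [3:]
    [3:1]
    [4:]
    [4:1,1]
    [5:1]


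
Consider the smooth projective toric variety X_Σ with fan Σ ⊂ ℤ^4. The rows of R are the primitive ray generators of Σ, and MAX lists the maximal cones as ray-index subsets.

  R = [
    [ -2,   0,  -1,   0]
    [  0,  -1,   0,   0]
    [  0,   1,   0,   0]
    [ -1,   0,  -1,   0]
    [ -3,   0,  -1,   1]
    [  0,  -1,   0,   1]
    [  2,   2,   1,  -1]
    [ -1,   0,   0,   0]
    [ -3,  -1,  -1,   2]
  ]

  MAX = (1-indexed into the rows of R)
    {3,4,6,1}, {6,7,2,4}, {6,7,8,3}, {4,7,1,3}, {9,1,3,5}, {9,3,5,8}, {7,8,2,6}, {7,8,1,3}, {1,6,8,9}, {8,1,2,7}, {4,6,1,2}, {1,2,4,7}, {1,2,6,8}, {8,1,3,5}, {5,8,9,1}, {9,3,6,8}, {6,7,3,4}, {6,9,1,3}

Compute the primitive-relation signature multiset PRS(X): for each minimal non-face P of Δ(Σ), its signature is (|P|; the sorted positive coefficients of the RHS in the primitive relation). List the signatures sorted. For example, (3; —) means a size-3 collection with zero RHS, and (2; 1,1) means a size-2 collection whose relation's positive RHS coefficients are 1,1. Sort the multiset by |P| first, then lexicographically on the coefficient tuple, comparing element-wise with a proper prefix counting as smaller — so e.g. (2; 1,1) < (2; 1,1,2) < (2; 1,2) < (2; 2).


The 12 primitive collections of Σ (r=9, n=4):

  P = {2,3}:  v_{2} + v_{3} = 0  so sig = (2; —)
  P = {4,8}:  v_{4} + v_{8} = v_{1}  so sig = (2; 1)
  P = {5,6}:  v_{5} + v_{6} = v_{9}  so sig = (2; 1)
  P = {2,5}:  v_{2} + v_{5} = v_{1} + v_{6} + v_{8}  so sig = (2; 1,1,1)
  P = {2,9}:  v_{2} + v_{9} = v_{1} + 2·v_{6} + v_{8}  so sig = (2; 1,1,2)
  P = {4,5}:  v_{4} + v_{5} = 2·v_{1} + v_{3} + v_{6}  so sig = (2; 1,1,2)
  P = {7,9}:  v_{7} + v_{9} = 2·v_{3} + v_{6} + v_{8}  so sig = (2; 1,1,2)
  P = {5,7}:  v_{5} + v_{7} = 2·v_{3} + v_{8}  so sig = (2; 1,2)
  P = {4,9}:  v_{4} + v_{9} = 2·v_{1} + v_{3} + 2·v_{6}  so sig = (2; 1,2,2)
  P = {1,6,7}:  v_{1} + v_{6} + v_{7} = v_{3}  so sig = (3; 1)
  P = {1,3,6,8}:  v_{1} + v_{3} + v_{6} + v_{8} = v_{5}  so sig = (4; 1)
  P = {1,3,8,9}:  v_{1} + v_{3} + v_{8} + v_{9} = 2·v_{5}  so sig = (4; 2)

Sorted signature multiset PRS(X):
[(2; —), (2; 1), (2; 1), (2; 1,1,1), (2; 1,1,2), (2; 1,1,2), (2; 1,1,2), (2; 1,2), (2; 1,2,2), (3; 1), (4; 1), (4; 2)]


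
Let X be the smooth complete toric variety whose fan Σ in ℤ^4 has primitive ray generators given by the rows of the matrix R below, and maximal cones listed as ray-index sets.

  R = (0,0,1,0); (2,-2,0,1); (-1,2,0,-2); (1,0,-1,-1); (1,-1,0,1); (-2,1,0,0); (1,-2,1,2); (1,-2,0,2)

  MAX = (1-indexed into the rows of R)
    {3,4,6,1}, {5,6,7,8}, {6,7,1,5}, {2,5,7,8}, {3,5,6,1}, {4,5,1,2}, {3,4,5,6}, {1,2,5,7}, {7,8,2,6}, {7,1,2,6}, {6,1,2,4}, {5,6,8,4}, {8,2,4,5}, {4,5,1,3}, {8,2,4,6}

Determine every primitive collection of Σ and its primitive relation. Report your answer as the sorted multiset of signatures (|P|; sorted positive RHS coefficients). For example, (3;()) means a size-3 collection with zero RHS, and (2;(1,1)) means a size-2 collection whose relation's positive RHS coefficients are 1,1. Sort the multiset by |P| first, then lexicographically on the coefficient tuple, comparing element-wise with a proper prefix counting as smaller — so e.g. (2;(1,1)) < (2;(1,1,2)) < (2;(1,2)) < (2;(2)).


Δ(Σ) — 8 vertices, 7 min non-faces:

  {3,8}:  v_{3} + v_{8} = 0  ⟹  sig = (2;())
  {1,8}:  v_{1} + v_{8} = v_{7}  ⟹  sig = (2;(1))
  {3,7}:  v_{3} + v_{7} = v_{1}  ⟹  sig = (2;(1))
  {4,7}:  v_{4} + v_{7} = v_{2}  ⟹  sig = (2;(1))
  {2,3}:  v_{2} + v_{3} = v_{1} + v_{4}  ⟹  sig = (2;(1,1))
  {2,5,6}:  v_{2} + v_{5} + v_{6} = v_{8}  ⟹  sig = (3;(1))
  {1,4,5,6}:  v_{1} + v_{4} + v_{5} + v_{6} = 0  ⟹  sig = (4;())

Signatures (|P|; sorted positive RHS coefficients), sorted:
[(2;()), (2;(1)), (2;(1)), (2;(1)), (2;(1,1)), (3;(1)), (4;())]


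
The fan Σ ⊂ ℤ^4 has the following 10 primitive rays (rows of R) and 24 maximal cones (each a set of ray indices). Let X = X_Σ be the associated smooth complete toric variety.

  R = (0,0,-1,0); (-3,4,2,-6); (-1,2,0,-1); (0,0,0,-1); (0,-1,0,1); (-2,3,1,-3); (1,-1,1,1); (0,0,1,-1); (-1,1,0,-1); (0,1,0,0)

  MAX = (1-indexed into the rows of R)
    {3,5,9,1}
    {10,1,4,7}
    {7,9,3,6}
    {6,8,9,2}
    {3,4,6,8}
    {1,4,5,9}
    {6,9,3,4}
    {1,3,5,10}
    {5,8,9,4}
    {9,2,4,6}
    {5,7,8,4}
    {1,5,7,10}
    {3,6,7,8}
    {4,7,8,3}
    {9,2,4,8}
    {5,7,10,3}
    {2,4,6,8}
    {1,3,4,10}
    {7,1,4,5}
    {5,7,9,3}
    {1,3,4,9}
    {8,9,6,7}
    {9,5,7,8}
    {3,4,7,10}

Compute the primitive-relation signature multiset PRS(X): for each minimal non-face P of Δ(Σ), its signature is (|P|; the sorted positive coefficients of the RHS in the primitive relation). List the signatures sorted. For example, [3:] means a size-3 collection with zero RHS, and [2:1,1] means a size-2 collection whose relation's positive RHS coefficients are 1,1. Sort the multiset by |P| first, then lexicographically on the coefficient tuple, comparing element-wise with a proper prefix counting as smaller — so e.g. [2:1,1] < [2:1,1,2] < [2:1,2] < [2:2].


|primitive collections| = 20. Relations:

  P = {1,8}:  v_{1} + v_{8} = v_{4} — sig = [2:1]
  P = {9,10}:  v_{9} + v_{10} = v_{3} — sig = [2:1]
  P = {1,6}:  v_{1} + v_{6} = v_{3} + v_{4} + v_{9} — sig = [2:1,1,1]
  P = {8,10}:  v_{8} + v_{10} = v_{3} + v_{4} + v_{7} — sig = [2:1,1,1]
  P = {2,10}:  v_{2} + v_{10} = v_{3} + v_{4} + v_{6} + v_{8} — sig = [2:1,1,1,1]
  P = {1,2}:  v_{1} + v_{2} = 2·v_{4} + v_{6} + v_{9} — sig = [2:1,1,2]
  P = {2,3}:  v_{2} + v_{3} = v_{4} + 2·v_{6} — sig = [2:1,2]
  P = {2,7}:  v_{2} + v_{7} = v_{6} + 2·v_{8} — sig = [2:1,2]
  P = {6,10}:  v_{6} + v_{10} = 2·v_{3} + v_{8} — sig = [2:1,2]
  P = {5,6}:  v_{5} + v_{6} = v_{7} + 3·v_{9} — sig = [2:1,3]
  P = {2,5}:  v_{2} + v_{5} = 2·v_{8} + 3·v_{9} — sig = [2:2,3]
  P = {1,7,9}:  v_{1} + v_{7} + v_{9} = 0 — sig = [3:]
  P = {4,5,10}:  v_{4} + v_{5} + v_{10} = 0 — sig = [3:]
  P = {1,3,7}:  v_{1} + v_{3} + v_{7} = v_{10} — sig = [3:1]
  P = {3,4,5}:  v_{3} + v_{4} + v_{5} = v_{9} — sig = [3:1]
  P = {3,8,9}:  v_{3} + v_{8} + v_{9} = v_{6} — sig = [3:1]
  P = {4,7,9}:  v_{4} + v_{7} + v_{9} = v_{8} — sig = [3:1]
  P = {3,5,8}:  v_{3} + v_{5} + v_{8} = v_{7} + 2·v_{9} — sig = [3:1,2]
  P = {4,6,7}:  v_{4} + v_{6} + v_{7} = v_{3} + 2·v_{8} — sig = [3:1,2]
  P = {4,6,8,9}:  v_{4} + v_{6} + v_{8} + v_{9} = v_{2} — sig = [4:1]

Hence PRS(X_Σ) =
[[2:1], [2:1], [2:1,1,1], [2:1,1,1], [2:1,1,1,1], [2:1,1,2], [2:1,2], [2:1,2], [2:1,2], [2:1,3], [2:2,3], [3:], [3:], [3:1], [3:1], [3:1], [3:1], [3:1,2], [3:1,2], [4:1]]


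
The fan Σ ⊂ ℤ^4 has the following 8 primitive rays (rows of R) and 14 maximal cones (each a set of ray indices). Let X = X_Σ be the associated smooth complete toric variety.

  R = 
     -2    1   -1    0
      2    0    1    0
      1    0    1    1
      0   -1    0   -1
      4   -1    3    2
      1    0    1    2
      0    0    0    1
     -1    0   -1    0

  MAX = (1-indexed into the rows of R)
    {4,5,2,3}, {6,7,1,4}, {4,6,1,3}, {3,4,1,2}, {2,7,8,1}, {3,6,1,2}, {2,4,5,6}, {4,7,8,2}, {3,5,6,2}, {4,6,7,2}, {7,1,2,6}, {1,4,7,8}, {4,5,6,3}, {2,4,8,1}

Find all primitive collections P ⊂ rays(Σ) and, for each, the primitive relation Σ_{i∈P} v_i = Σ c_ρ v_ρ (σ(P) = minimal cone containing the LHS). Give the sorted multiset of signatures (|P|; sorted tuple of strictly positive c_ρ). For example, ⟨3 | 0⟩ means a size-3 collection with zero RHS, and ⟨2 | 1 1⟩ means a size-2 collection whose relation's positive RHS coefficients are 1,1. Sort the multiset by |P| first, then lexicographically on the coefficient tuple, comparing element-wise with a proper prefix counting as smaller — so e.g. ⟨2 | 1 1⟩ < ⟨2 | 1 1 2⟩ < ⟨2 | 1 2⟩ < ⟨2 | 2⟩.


Δ(Σ) — 8 vertices, 9 min non-faces:

  • {3,7}:  v_{3} + v_{7} = v_{6}  ⇒ sig = ⟨2 | 1⟩
  • {3,8}:  v_{3} + v_{8} = v_{7}  ⇒ sig = ⟨2 | 1⟩
  • {5,8}:  v_{5} + v_{8} = v_{2} + v_{4} + v_{6} + v_{7}  ⇒ sig = ⟨2 | 1 1 1 1⟩
  • {5,7}:  v_{5} + v_{7} = v_{2} + v_{4} + 2·v_{6}  ⇒ sig = ⟨2 | 1 1 2⟩
  • {1,5}:  v_{1} + v_{5} = 2·v_{3}  ⇒ sig = ⟨2 | 2⟩
  • {6,8}:  v_{6} + v_{8} = 2·v_{7}  ⇒ sig = ⟨2 | 2⟩
  • {1,2,4,7}:  v_{1} + v_{2} + v_{4} + v_{7} = 0  ⇒ sig = ⟨4 | 0⟩
  • {1,2,4,6}:  v_{1} + v_{2} + v_{4} + v_{6} = v_{3}  ⇒ sig = ⟨4 | 1⟩
  • {2,3,4,6}:  v_{2} + v_{3} + v_{4} + v_{6} = v_{5}  ⇒ sig = ⟨4 | 1⟩

Signatures (|P|; sorted positive RHS coefficients), sorted:
[⟨2 | 1⟩, ⟨2 | 1⟩, ⟨2 | 1 1 1 1⟩, ⟨2 | 1 1 2⟩, ⟨2 | 2⟩, ⟨2 | 2⟩, ⟨4 | 0⟩, ⟨4 | 1⟩, ⟨4 | 1⟩]
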